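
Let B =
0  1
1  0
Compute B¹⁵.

[[0, 1], [1, 0]]

B² = I (check: tr B = 0 and det B = -1), so B¹⁵ = B since 15 is odd.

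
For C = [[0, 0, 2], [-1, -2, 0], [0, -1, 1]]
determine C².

[[0, -2, 2], [2, 4, -2], [1, 1, 1]]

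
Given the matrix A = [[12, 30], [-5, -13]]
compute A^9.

tr A = -1 and det A = -6, so the characteristic polynomial is λ² − (-1)λ + (-6) with roots 2 and -3.
Eigenvectors give P = [[-3, 2], [1, -1]] with P⁻¹ = [[-1, -2], [-1, -3]], and A = P·diag(2, -3)·P⁻¹.
Then A^9 = P·diag(512, -19683)·P⁻¹ = [[-1536, -39366], [512, 19683]] · [[-1, -2], [-1, -3]] = [[40902, 121170], [-20195, -60073]].

[[40902, 121170], [-20195, -60073]]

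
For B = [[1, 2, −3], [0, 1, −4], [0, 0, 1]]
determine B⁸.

[[1, 16, −248], [0, 1, −32], [0, 0, 1]]

B = I + N where N = [[0, 2, −3], [0, 0, −4], [0, 0, 0]] is strictly upper-triangular, so N³ = 0.
(I + N)⁸ = I + 8·N + 28·N² = [[1, 16, −248], [0, 1, −32], [0, 0, 1]].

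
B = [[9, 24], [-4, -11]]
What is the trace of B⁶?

tr B = -2 and det B = -3, so the characteristic polynomial is λ² − (-2)λ + (-3) with roots -3 and 1.
Eigenvectors give P = [[-2, -3], [1, 1]] with P⁻¹ = [[1, 3], [-1, -2]], and B = P·diag(-3, 1)·P⁻¹.
Then B⁶ = P·diag(729, 1)·P⁻¹ = [[-1458, -3], [729, 1]] · [[1, 3], [-1, -2]] = [[-1455, -4368], [728, 2185]].

730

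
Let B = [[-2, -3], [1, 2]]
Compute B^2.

[[1, 0], [0, 1]]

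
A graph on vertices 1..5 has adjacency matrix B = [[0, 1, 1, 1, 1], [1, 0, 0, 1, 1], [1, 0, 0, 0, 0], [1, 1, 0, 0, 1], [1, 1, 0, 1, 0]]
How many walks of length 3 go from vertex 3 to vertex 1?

The number of length-3 walks from vertex 3 to vertex 1 is entry (3,1) of B³, where B is the adjacency matrix.
B² = [[4, 2, 0, 2, 2], [2, 3, 1, 2, 2], [0, 1, 1, 1, 1], [2, 2, 1, 3, 2], [2, 2, 1, 2, 3]]
B³ = [[6, 8, 4, 8, 8], [8, 6, 2, 7, 7], [4, 2, 0, 2, 2], [8, 7, 2, 6, 7], [8, 7, 2, 7, 6]]

4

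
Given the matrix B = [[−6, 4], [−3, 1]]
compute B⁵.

tr B = −5 and det B = 6, so the characteristic polynomial is λ² − (−5)λ + (6) with roots −2 and −3.
Eigenvectors give P = [[1, −4], [1, −3]] with P⁻¹ = [[−3, 4], [−1, 1]], and B = P·diag(−2, −3)·P⁻¹.
Then B⁵ = P·diag(−32, −243)·P⁻¹ = [[−32, 972], [−32, 729]] · [[−3, 4], [−1, 1]] = [[−876, 844], [−633, 601]].

[[−876, 844], [−633, 601]]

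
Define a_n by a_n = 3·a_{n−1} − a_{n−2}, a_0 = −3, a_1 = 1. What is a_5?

118

With companion matrix B = [[3, −1], [1, 0]], [a_n, a_{n−1}]ᵀ = B·[a_{n−1}, a_{n−2}]ᵀ, so [a_5, a_4]ᵀ = B⁴·[a_1, a_0]ᵀ.
B⁴ = [[55, −21], [21, −8]], giving [a_5, a_4]ᵀ = [[118], [45]].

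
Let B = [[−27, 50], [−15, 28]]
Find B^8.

tr B = 1 and det B = −6, so the characteristic polynomial is λ² − (1)λ + (−6) with roots −2 and 3.
Eigenvectors give P = [[2, −5], [1, −3]] with P⁻¹ = [[3, −5], [1, −2]], and B = P·diag(−2, 3)·P⁻¹.
Then B^8 = P·diag(256, 6561)·P⁻¹ = [[512, −32805], [256, −19683]] · [[3, −5], [1, −2]] = [[−31269, 63050], [−18915, 38086]].

[[−31269, 63050], [−18915, 38086]]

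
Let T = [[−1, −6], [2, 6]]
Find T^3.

tr T = 5 and det T = 6, so the characteristic polynomial is λ² − (5)λ + (6) with roots 3 and 2.
Eigenvectors give P = [[−3, −2], [2, 1]] with P⁻¹ = [[1, 2], [−2, −3]], and T = P·diag(3, 2)·P⁻¹.
Then T^3 = P·diag(27, 8)·P⁻¹ = [[−81, −16], [54, 8]] · [[1, 2], [−2, −3]] = [[−49, −114], [38, 84]].

[[−49, −114], [38, 84]]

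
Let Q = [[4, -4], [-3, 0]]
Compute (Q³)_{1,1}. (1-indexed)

Q² = [[28, -16], [-12, 12]]
Q³ = [[160, -112], [-84, 48]]

160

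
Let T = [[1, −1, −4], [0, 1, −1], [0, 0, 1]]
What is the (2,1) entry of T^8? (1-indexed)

0

T = I + N where N = [[0, −1, −4], [0, 0, −1], [0, 0, 0]] is strictly upper-triangular, so N^3 = 0.
(I + N)^8 = I + 8·N + 28·N^2 = [[1, −8, −4], [0, 1, −8], [0, 0, 1]].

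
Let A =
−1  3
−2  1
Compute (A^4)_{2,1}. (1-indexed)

0

A^2 = [[−5, 0], [0, −5]]
A^3 = [[5, −15], [10, −5]]
A^4 = [[25, 0], [0, 25]]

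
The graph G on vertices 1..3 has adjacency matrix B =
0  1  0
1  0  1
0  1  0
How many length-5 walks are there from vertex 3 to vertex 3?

The number of length-5 walks from vertex 3 to vertex 3 is entry (3,3) of B⁵, where B is the adjacency matrix.
B² = [[1, 0, 1], [0, 2, 0], [1, 0, 1]]
B³ = [[0, 2, 0], [2, 0, 2], [0, 2, 0]]
B⁴ = [[2, 0, 2], [0, 4, 0], [2, 0, 2]]
B⁵ = [[0, 4, 0], [4, 0, 4], [0, 4, 0]]

0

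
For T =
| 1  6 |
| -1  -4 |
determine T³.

[[13, 42], [-7, -22]]

tr T = -3 and det T = 2, so the characteristic polynomial is λ² − (-3)λ + (2) with roots -2 and -1.
Eigenvectors give P = [[-2, -3], [1, 1]] with P⁻¹ = [[1, 3], [-1, -2]], and T = P·diag(-2, -1)·P⁻¹.
Then T³ = P·diag(-8, -1)·P⁻¹ = [[16, 3], [-8, -1]] · [[1, 3], [-1, -2]] = [[13, 42], [-7, -22]].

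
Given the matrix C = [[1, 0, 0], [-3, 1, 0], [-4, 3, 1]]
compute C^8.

[[1, 0, 0], [-24, 1, 0], [-284, 24, 1]]

C = I + N where N = [[0, 0, 0], [-3, 0, 0], [-4, 3, 0]] is strictly lower-triangular, so N^3 = 0.
(I + N)^8 = I + 8·N + 28·N^2 = [[1, 0, 0], [-24, 1, 0], [-284, 24, 1]].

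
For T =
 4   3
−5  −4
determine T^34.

T² = I (check: tr T = 0 and det T = −1), so T^34 = I since 34 is even.

[[1, 0], [0, 1]]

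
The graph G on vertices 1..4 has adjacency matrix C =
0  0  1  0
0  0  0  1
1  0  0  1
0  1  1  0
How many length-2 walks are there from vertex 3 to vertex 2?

1

The number of length-2 walks from vertex 3 to vertex 2 is entry (3,2) of C^2, where C is the adjacency matrix.
C^2 = [[1, 0, 0, 1], [0, 1, 1, 0], [0, 1, 2, 0], [1, 0, 0, 2]]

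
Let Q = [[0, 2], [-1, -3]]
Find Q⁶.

tr Q = -3 and det Q = 2, so the characteristic polynomial is λ² − (-3)λ + (2) with roots -2 and -1.
Eigenvectors give P = [[-1, 2], [1, -1]] with P⁻¹ = [[1, 2], [1, 1]], and Q = P·diag(-2, -1)·P⁻¹.
Then Q⁶ = P·diag(64, 1)·P⁻¹ = [[-64, 2], [64, -1]] · [[1, 2], [1, 1]] = [[-62, -126], [63, 127]].

[[-62, -126], [63, 127]]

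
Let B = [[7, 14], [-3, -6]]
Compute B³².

B² = B (a projection; rank 1, trace 1), so B³² = B.

[[7, 14], [-3, -6]]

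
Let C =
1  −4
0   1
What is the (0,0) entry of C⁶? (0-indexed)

C = I + N where N = [[0, −4], [0, 0]] is strictly upper-triangular, so N² = 0.
(I + N)⁶ = I + 6·N = [[1, −24], [0, 1]].

1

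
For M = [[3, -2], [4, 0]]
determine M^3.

[[-21, -2], [4, -24]]

M^2 = [[1, -6], [12, -8]]
M^3 = [[-21, -2], [4, -24]]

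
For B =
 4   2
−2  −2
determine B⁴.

B² = [[12, 4], [−4, 0]]
B³ = [[40, 16], [−16, −8]]
B⁴ = [[128, 48], [−48, −16]]

[[128, 48], [−48, −16]]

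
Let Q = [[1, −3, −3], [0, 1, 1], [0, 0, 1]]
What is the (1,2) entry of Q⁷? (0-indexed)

7

Q = I + N where N = [[0, −3, −3], [0, 0, 1], [0, 0, 0]] is strictly upper-triangular, so N³ = 0.
(I + N)⁷ = I + 7·N + 21·N² = [[1, −21, −84], [0, 1, 7], [0, 0, 1]].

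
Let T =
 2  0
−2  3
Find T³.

T² = [[4, 0], [−10, 9]]
T³ = [[8, 0], [−38, 27]]

[[8, 0], [−38, 27]]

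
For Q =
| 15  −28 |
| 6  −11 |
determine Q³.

[[183, −364], [78, −155]]

tr Q = 4 and det Q = 3, so the characteristic polynomial is λ² − (4)λ + (3) with roots 1 and 3.
Eigenvectors give P = [[2, −7], [1, −3]] with P⁻¹ = [[−3, 7], [−1, 2]], and Q = P·diag(1, 3)·P⁻¹.
Then Q³ = P·diag(1, 27)·P⁻¹ = [[2, −189], [1, −81]] · [[−3, 7], [−1, 2]] = [[183, −364], [78, −155]].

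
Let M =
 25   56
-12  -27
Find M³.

tr M = -2 and det M = -3, so the characteristic polynomial is λ² − (-2)λ + (-3) with roots -3 and 1.
Eigenvectors give P = [[-2, 7], [1, -3]] with P⁻¹ = [[3, 7], [1, 2]], and M = P·diag(-3, 1)·P⁻¹.
Then M³ = P·diag(-27, 1)·P⁻¹ = [[54, 7], [-27, -3]] · [[3, 7], [1, 2]] = [[169, 392], [-84, -195]].

[[169, 392], [-84, -195]]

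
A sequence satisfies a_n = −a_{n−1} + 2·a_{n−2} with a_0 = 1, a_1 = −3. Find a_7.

With companion matrix C = [[−1, 2], [1, 0]], [a_n, a_{n−1}]ᵀ = C·[a_{n−1}, a_{n−2}]ᵀ, so [a_7, a_6]ᵀ = C⁶·[a_1, a_0]ᵀ.
C⁶ = [[43, −42], [−21, 22]], giving [a_7, a_6]ᵀ = [[−171], [85]].

−171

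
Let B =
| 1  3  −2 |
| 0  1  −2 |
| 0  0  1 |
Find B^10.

[[1, 30, −290], [0, 1, −20], [0, 0, 1]]

B = I + N where N = [[0, 3, −2], [0, 0, −2], [0, 0, 0]] is strictly upper-triangular, so N^3 = 0.
(I + N)^10 = I + 10·N + 45·N^2 = [[1, 30, −290], [0, 1, −20], [0, 0, 1]].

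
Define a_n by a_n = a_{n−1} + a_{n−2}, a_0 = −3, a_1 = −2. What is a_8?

With companion matrix A = [[1, 1], [1, 0]], [a_n, a_{n−1}]ᵀ = A·[a_{n−1}, a_{n−2}]ᵀ, so [a_8, a_7]ᵀ = A⁷·[a_1, a_0]ᵀ.
A⁷ = [[21, 13], [13, 8]], giving [a_8, a_7]ᵀ = [[−81], [−50]].

−81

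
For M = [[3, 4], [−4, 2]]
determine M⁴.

[[−351, −380], [380, −256]]

M² = [[−7, 20], [−20, −12]]
M³ = [[−101, 12], [−12, −104]]
M⁴ = [[−351, −380], [380, −256]]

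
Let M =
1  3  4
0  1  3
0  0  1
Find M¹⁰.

[[1, 30, 445], [0, 1, 30], [0, 0, 1]]

M = I + N where N = [[0, 3, 4], [0, 0, 3], [0, 0, 0]] is strictly upper-triangular, so N³ = 0.
(I + N)¹⁰ = I + 10·N + 45·N² = [[1, 30, 445], [0, 1, 30], [0, 0, 1]].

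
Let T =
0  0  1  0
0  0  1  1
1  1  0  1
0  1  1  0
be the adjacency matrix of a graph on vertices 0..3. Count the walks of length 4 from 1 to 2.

The number of length-4 walks from vertex 1 to vertex 2 is entry (1,2) of T⁴, where T is the adjacency matrix.
T² = [[1, 1, 0, 1], [1, 2, 1, 1], [0, 1, 3, 1], [1, 1, 1, 2]]
T³ = [[0, 1, 3, 1], [1, 2, 4, 3], [3, 4, 2, 4], [1, 3, 4, 2]]
T⁴ = [[3, 4, 2, 4], [4, 7, 6, 6], [2, 6, 11, 6], [4, 6, 6, 7]]

6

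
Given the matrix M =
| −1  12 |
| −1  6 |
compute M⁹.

[[−57001, 230052], [−19171, 77196]]

tr M = 5 and det M = 6, so the characteristic polynomial is λ² − (5)λ + (6) with roots 2 and 3.
Eigenvectors give P = [[4, −3], [1, −1]] with P⁻¹ = [[1, −3], [1, −4]], and M = P·diag(2, 3)·P⁻¹.
Then M⁹ = P·diag(512, 19683)·P⁻¹ = [[2048, −59049], [512, −19683]] · [[1, −3], [1, −4]] = [[−57001, 230052], [−19171, 77196]].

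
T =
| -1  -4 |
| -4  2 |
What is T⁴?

[[305, -148], [-148, 416]]

T² = [[17, -4], [-4, 20]]
T³ = [[-1, -76], [-76, 56]]
T⁴ = [[305, -148], [-148, 416]]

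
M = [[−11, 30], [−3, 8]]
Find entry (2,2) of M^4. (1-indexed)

tr M = −3 and det M = 2, so the characteristic polynomial is λ² − (−3)λ + (2) with roots −2 and −1.
Eigenvectors give P = [[10, −3], [3, −1]] with P⁻¹ = [[1, −3], [3, −10]], and M = P·diag(−2, −1)·P⁻¹.
Then M^4 = P·diag(16, 1)·P⁻¹ = [[160, −3], [48, −1]] · [[1, −3], [3, −10]] = [[151, −450], [45, −134]].

−134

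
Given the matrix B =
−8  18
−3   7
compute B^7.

tr B = −1 and det B = −2, so the characteristic polynomial is λ² − (−1)λ + (−2) with roots 1 and −2.
Eigenvectors give P = [[−2, 3], [−1, 1]] with P⁻¹ = [[1, −3], [1, −2]], and B = P·diag(1, −2)·P⁻¹.
Then B^7 = P·diag(1, −128)·P⁻¹ = [[−2, −384], [−1, −128]] · [[1, −3], [1, −2]] = [[−386, 774], [−129, 259]].

[[−386, 774], [−129, 259]]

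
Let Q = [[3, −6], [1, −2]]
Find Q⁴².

[[3, −6], [1, −2]]

Q² = Q (a projection; rank 1, trace 1), so Q⁴² = Q.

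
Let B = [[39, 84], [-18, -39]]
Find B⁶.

[[729, 0], [0, 729]]

tr B = 0 and det B = -9, so the characteristic polynomial is λ² − (0)λ + (-9) with roots 3 and -3.
Eigenvectors give P = [[7, -2], [-3, 1]] with P⁻¹ = [[1, 2], [3, 7]], and B = P·diag(3, -3)·P⁻¹.
Then B⁶ = P·diag(729, 729)·P⁻¹ = [[5103, -1458], [-2187, 729]] · [[1, 2], [3, 7]] = [[729, 0], [0, 729]].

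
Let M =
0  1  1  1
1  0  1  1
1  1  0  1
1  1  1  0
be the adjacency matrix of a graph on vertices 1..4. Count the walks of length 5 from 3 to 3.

60

The number of length-5 walks from vertex 3 to vertex 3 is entry (3,3) of M⁵, where M is the adjacency matrix.
M² = [[3, 2, 2, 2], [2, 3, 2, 2], [2, 2, 3, 2], [2, 2, 2, 3]]
M³ = [[6, 7, 7, 7], [7, 6, 7, 7], [7, 7, 6, 7], [7, 7, 7, 6]]
M⁴ = [[21, 20, 20, 20], [20, 21, 20, 20], [20, 20, 21, 20], [20, 20, 20, 21]]
M⁵ = [[60, 61, 61, 61], [61, 60, 61, 61], [61, 61, 60, 61], [61, 61, 61, 60]]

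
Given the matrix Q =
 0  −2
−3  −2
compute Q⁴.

Q² = [[6, 4], [6, 10]]
Q³ = [[−12, −20], [−30, −32]]
Q⁴ = [[60, 64], [96, 124]]

[[60, 64], [96, 124]]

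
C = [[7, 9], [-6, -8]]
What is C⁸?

[[-509, -765], [510, 766]]

tr C = -1 and det C = -2, so the characteristic polynomial is λ² − (-1)λ + (-2) with roots -2 and 1.
Eigenvectors give P = [[-1, 3], [1, -2]] with P⁻¹ = [[2, 3], [1, 1]], and C = P·diag(-2, 1)·P⁻¹.
Then C⁸ = P·diag(256, 1)·P⁻¹ = [[-256, 3], [256, -2]] · [[2, 3], [1, 1]] = [[-509, -765], [510, 766]].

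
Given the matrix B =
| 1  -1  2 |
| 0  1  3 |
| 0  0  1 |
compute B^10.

[[1, -10, -115], [0, 1, 30], [0, 0, 1]]

B = I + N where N = [[0, -1, 2], [0, 0, 3], [0, 0, 0]] is strictly upper-triangular, so N^3 = 0.
(I + N)^10 = I + 10·N + 45·N^2 = [[1, -10, -115], [0, 1, 30], [0, 0, 1]].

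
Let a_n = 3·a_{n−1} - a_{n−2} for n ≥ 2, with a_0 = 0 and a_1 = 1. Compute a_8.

987

With companion matrix A = [[3, -1], [1, 0]], [a_n, a_{n−1}]ᵀ = A·[a_{n−1}, a_{n−2}]ᵀ, so [a_8, a_7]ᵀ = A^7·[a_1, a_0]ᵀ.
A^7 = [[987, -377], [377, -144]], giving [a_8, a_7]ᵀ = [[987], [377]].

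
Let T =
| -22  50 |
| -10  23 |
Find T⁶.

[[-2596, 6650], [-1330, 3389]]

tr T = 1 and det T = -6, so the characteristic polynomial is λ² − (1)λ + (-6) with roots 3 and -2.
Eigenvectors give P = [[2, 5], [1, 2]] with P⁻¹ = [[-2, 5], [1, -2]], and T = P·diag(3, -2)·P⁻¹.
Then T⁶ = P·diag(729, 64)·P⁻¹ = [[1458, 320], [729, 128]] · [[-2, 5], [1, -2]] = [[-2596, 6650], [-1330, 3389]].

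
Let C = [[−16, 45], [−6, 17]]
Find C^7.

tr C = 1 and det C = −2, so the characteristic polynomial is λ² − (1)λ + (−2) with roots −1 and 2.
Eigenvectors give P = [[3, −5], [1, −2]] with P⁻¹ = [[2, −5], [1, −3]], and C = P·diag(−1, 2)·P⁻¹.
Then C^7 = P·diag(−1, 128)·P⁻¹ = [[−3, −640], [−1, −256]] · [[2, −5], [1, −3]] = [[−646, 1935], [−258, 773]].

[[−646, 1935], [−258, 773]]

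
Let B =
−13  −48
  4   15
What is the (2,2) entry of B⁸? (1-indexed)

26241

tr B = 2 and det B = −3, so the characteristic polynomial is λ² − (2)λ + (−3) with roots 3 and −1.
Eigenvectors give P = [[3, −4], [−1, 1]] with P⁻¹ = [[−1, −4], [−1, −3]], and B = P·diag(3, −1)·P⁻¹.
Then B⁸ = P·diag(6561, 1)·P⁻¹ = [[19683, −4], [−6561, 1]] · [[−1, −4], [−1, −3]] = [[−19679, −78720], [6560, 26241]].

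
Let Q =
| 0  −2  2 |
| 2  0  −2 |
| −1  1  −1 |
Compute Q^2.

[[−6, 2, 2], [2, −6, 6], [3, 1, −3]]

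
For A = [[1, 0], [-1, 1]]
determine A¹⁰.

A = I + N where N = [[0, 0], [-1, 0]] is strictly lower-triangular, so N² = 0.
(I + N)¹⁰ = I + 10·N = [[1, 0], [-10, 1]].

[[1, 0], [-10, 1]]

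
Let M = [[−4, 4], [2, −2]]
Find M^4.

[[864, −864], [−432, 432]]

M^2 = [[24, −24], [−12, 12]]
M^3 = [[−144, 144], [72, −72]]
M^4 = [[864, −864], [−432, 432]]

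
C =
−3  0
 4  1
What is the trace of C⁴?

82

tr C = −2 and det C = −3, so the characteristic polynomial is λ² − (−2)λ + (−3) with roots −3 and 1.
Eigenvectors give P = [[−1, 0], [1, −1]] with P⁻¹ = [[−1, 0], [−1, −1]], and C = P·diag(−3, 1)·P⁻¹.
Then C⁴ = P·diag(81, 1)·P⁻¹ = [[−81, 0], [81, −1]] · [[−1, 0], [−1, −1]] = [[81, 0], [−80, 1]].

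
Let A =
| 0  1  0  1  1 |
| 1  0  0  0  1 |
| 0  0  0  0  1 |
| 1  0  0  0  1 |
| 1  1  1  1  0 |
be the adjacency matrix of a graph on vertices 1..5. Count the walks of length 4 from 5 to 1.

16

The number of length-4 walks from vertex 5 to vertex 1 is entry (5,1) of A⁴, where A is the adjacency matrix.
A² = [[3, 1, 1, 1, 2], [1, 2, 1, 2, 1], [1, 1, 1, 1, 0], [1, 2, 1, 2, 1], [2, 1, 0, 1, 4]]
A³ = [[4, 5, 2, 5, 6], [5, 2, 1, 2, 6], [2, 1, 0, 1, 4], [5, 2, 1, 2, 6], [6, 6, 4, 6, 4]]
A⁴ = [[16, 10, 6, 10, 16], [10, 11, 6, 11, 10], [6, 6, 4, 6, 4], [10, 11, 6, 11, 10], [16, 10, 4, 10, 22]]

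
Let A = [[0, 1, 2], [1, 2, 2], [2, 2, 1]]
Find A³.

A² = [[5, 6, 4], [6, 9, 8], [4, 8, 9]]
A³ = [[14, 25, 26], [25, 40, 38], [26, 38, 33]]

[[14, 25, 26], [25, 40, 38], [26, 38, 33]]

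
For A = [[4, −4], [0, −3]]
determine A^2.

[[16, −4], [0, 9]]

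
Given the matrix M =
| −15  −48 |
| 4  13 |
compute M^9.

[[−78735, −236208], [19684, 59053]]

tr M = −2 and det M = −3, so the characteristic polynomial is λ² − (−2)λ + (−3) with roots 1 and −3.
Eigenvectors give P = [[−3, 4], [1, −1]] with P⁻¹ = [[1, 4], [1, 3]], and M = P·diag(1, −3)·P⁻¹.
Then M^9 = P·diag(1, −19683)·P⁻¹ = [[−3, −78732], [1, 19683]] · [[1, 4], [1, 3]] = [[−78735, −236208], [19684, 59053]].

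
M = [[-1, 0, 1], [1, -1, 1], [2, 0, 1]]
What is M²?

[[3, 0, 0], [0, 1, 1], [0, 0, 3]]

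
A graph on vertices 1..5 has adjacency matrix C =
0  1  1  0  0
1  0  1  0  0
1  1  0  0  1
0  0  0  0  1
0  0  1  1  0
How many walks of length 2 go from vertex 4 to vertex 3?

1

The number of length-2 walks from vertex 4 to vertex 3 is entry (4,3) of C², where C is the adjacency matrix.
C² = [[2, 1, 1, 0, 1], [1, 2, 1, 0, 1], [1, 1, 3, 1, 0], [0, 0, 1, 1, 0], [1, 1, 0, 0, 2]]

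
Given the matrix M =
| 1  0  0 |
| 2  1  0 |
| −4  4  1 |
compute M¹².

M = I + N where N = [[0, 0, 0], [2, 0, 0], [−4, 4, 0]] is strictly lower-triangular, so N³ = 0.
(I + N)¹² = I + 12·N + 66·N² = [[1, 0, 0], [24, 1, 0], [480, 48, 1]].

[[1, 0, 0], [24, 1, 0], [480, 48, 1]]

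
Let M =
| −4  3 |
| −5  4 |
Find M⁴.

M² = I (check: tr M = 0 and det M = −1), so M⁴ = I since 4 is even.

[[1, 0], [0, 1]]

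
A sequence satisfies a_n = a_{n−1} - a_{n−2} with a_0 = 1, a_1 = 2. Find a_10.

With companion matrix A = [[1, -1], [1, 0]], [a_n, a_{n−1}]ᵀ = A·[a_{n−1}, a_{n−2}]ᵀ, so [a_10, a_9]ᵀ = A^9·[a_1, a_0]ᵀ.
A^9 = [[-1, 0], [0, -1]], giving [a_10, a_9]ᵀ = [[-2], [-1]].

-2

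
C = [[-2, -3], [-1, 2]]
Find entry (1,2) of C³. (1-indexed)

-21

C² = [[7, 0], [0, 7]]
C³ = [[-14, -21], [-7, 14]]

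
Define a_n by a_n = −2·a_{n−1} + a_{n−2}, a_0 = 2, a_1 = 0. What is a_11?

−4756

With companion matrix T = [[−2, 1], [1, 0]], [a_n, a_{n−1}]ᵀ = T·[a_{n−1}, a_{n−2}]ᵀ, so [a_11, a_10]ᵀ = T¹⁰·[a_1, a_0]ᵀ.
T¹⁰ = [[5741, −2378], [−2378, 985]], giving [a_11, a_10]ᵀ = [[−4756], [1970]].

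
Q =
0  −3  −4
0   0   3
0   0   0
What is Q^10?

[[0, 0, 0], [0, 0, 0], [0, 0, 0]]

Q is strictly triangular, hence nilpotent: Q^3 = 0, so Q^10 = 0.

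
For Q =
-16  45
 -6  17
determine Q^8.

tr Q = 1 and det Q = -2, so the characteristic polynomial is λ² − (1)λ + (-2) with roots 2 and -1.
Eigenvectors give P = [[-5, 3], [-2, 1]] with P⁻¹ = [[1, -3], [2, -5]], and Q = P·diag(2, -1)·P⁻¹.
Then Q^8 = P·diag(256, 1)·P⁻¹ = [[-1280, 3], [-512, 1]] · [[1, -3], [2, -5]] = [[-1274, 3825], [-510, 1531]].

[[-1274, 3825], [-510, 1531]]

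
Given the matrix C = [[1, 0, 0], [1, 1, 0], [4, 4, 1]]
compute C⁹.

[[1, 0, 0], [9, 1, 0], [180, 36, 1]]

C = I + N where N = [[0, 0, 0], [1, 0, 0], [4, 4, 0]] is strictly lower-triangular, so N³ = 0.
(I + N)⁹ = I + 9·N + 36·N² = [[1, 0, 0], [9, 1, 0], [180, 36, 1]].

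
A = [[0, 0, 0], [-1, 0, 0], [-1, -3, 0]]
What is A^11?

[[0, 0, 0], [0, 0, 0], [0, 0, 0]]

A is strictly triangular, hence nilpotent: A^3 = 0, so A^11 = 0.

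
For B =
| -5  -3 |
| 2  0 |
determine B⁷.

tr B = -5 and det B = 6, so the characteristic polynomial is λ² − (-5)λ + (6) with roots -3 and -2.
Eigenvectors give P = [[-3, 1], [2, -1]] with P⁻¹ = [[-1, -1], [-2, -3]], and B = P·diag(-3, -2)·P⁻¹.
Then B⁷ = P·diag(-2187, -128)·P⁻¹ = [[6561, -128], [-4374, 128]] · [[-1, -1], [-2, -3]] = [[-6305, -6177], [4118, 3990]].

[[-6305, -6177], [4118, 3990]]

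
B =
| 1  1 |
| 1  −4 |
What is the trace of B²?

19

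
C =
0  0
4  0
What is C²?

[[0, 0], [0, 0]]

C is strictly triangular, hence nilpotent: C² = 0, so C² = 0.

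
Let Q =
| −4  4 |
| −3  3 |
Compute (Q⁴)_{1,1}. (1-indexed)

4

Q² = [[4, −4], [3, −3]]
Q³ = [[−4, 4], [−3, 3]]
Q⁴ = [[4, −4], [3, −3]]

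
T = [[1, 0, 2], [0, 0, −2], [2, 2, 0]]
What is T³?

[[9, 4, 2], [−4, 0, 0], [2, 0, 4]]

T² = [[5, 4, 2], [−4, −4, 0], [2, 0, 0]]
T³ = [[9, 4, 2], [−4, 0, 0], [2, 0, 4]]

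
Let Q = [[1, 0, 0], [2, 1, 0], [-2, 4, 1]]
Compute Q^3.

[[1, 0, 0], [6, 1, 0], [18, 12, 1]]

Q = I + N where N = [[0, 0, 0], [2, 0, 0], [-2, 4, 0]] is strictly lower-triangular, so N^3 = 0.
(I + N)^3 = I + 3·N + 3·N^2 = [[1, 0, 0], [6, 1, 0], [18, 12, 1]].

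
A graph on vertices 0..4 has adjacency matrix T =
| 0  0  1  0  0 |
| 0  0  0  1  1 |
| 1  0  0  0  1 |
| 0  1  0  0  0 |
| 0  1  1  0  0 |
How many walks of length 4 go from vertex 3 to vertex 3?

2

The number of length-4 walks from vertex 3 to vertex 3 is entry (3,3) of T^4, where T is the adjacency matrix.
T^2 = [[1, 0, 0, 0, 1], [0, 2, 1, 0, 0], [0, 1, 2, 0, 0], [0, 0, 0, 1, 1], [1, 0, 0, 1, 2]]
T^3 = [[0, 1, 2, 0, 0], [1, 0, 0, 2, 3], [2, 0, 0, 1, 3], [0, 2, 1, 0, 0], [0, 3, 3, 0, 0]]
T^4 = [[2, 0, 0, 1, 3], [0, 5, 4, 0, 0], [0, 4, 5, 0, 0], [1, 0, 0, 2, 3], [3, 0, 0, 3, 6]]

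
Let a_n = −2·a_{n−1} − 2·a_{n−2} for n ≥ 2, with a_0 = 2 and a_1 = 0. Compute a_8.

32

With companion matrix Q = [[−2, −2], [1, 0]], [a_n, a_{n−1}]ᵀ = Q·[a_{n−1}, a_{n−2}]ᵀ, so [a_8, a_7]ᵀ = Q^7·[a_1, a_0]ᵀ.
Q^7 = [[0, 16], [−8, −16]], giving [a_8, a_7]ᵀ = [[32], [−32]].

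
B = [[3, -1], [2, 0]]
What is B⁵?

tr B = 3 and det B = 2, so the characteristic polynomial is λ² − (3)λ + (2) with roots 2 and 1.
Eigenvectors give P = [[1, -1], [1, -2]] with P⁻¹ = [[2, -1], [1, -1]], and B = P·diag(2, 1)·P⁻¹.
Then B⁵ = P·diag(32, 1)·P⁻¹ = [[32, -1], [32, -2]] · [[2, -1], [1, -1]] = [[63, -31], [62, -30]].

[[63, -31], [62, -30]]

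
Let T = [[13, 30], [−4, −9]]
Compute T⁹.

[[118093, 295230], [−39364, −98409]]

tr T = 4 and det T = 3, so the characteristic polynomial is λ² − (4)λ + (3) with roots 3 and 1.
Eigenvectors give P = [[−3, −5], [1, 2]] with P⁻¹ = [[−2, −5], [1, 3]], and T = P·diag(3, 1)·P⁻¹.
Then T⁹ = P·diag(19683, 1)·P⁻¹ = [[−59049, −5], [19683, 2]] · [[−2, −5], [1, 3]] = [[118093, 295230], [−39364, −98409]].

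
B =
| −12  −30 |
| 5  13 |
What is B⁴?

tr B = 1 and det B = −6, so the characteristic polynomial is λ² − (1)λ + (−6) with roots 3 and −2.
Eigenvectors give P = [[−2, 3], [1, −1]] with P⁻¹ = [[1, 3], [1, 2]], and B = P·diag(3, −2)·P⁻¹.
Then B⁴ = P·diag(81, 16)·P⁻¹ = [[−162, 48], [81, −16]] · [[1, 3], [1, 2]] = [[−114, −390], [65, 211]].

[[−114, −390], [65, 211]]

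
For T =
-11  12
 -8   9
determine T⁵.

[[-731, 732], [-488, 489]]

tr T = -2 and det T = -3, so the characteristic polynomial is λ² − (-2)λ + (-3) with roots -3 and 1.
Eigenvectors give P = [[3, 1], [2, 1]] with P⁻¹ = [[1, -1], [-2, 3]], and T = P·diag(-3, 1)·P⁻¹.
Then T⁵ = P·diag(-243, 1)·P⁻¹ = [[-729, 1], [-486, 1]] · [[1, -1], [-2, 3]] = [[-731, 732], [-488, 489]].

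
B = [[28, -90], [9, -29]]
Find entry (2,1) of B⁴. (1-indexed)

tr B = -1 and det B = -2, so the characteristic polynomial is λ² − (-1)λ + (-2) with roots 1 and -2.
Eigenvectors give P = [[10, 3], [3, 1]] with P⁻¹ = [[1, -3], [-3, 10]], and B = P·diag(1, -2)·P⁻¹.
Then B⁴ = P·diag(1, 16)·P⁻¹ = [[10, 48], [3, 16]] · [[1, -3], [-3, 10]] = [[-134, 450], [-45, 151]].

-45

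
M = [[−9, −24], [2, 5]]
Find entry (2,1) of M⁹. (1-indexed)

tr M = −4 and det M = 3, so the characteristic polynomial is λ² − (−4)λ + (3) with roots −3 and −1.
Eigenvectors give P = [[4, −3], [−1, 1]] with P⁻¹ = [[1, 3], [1, 4]], and M = P·diag(−3, −1)·P⁻¹.
Then M⁹ = P·diag(−19683, −1)·P⁻¹ = [[−78732, 3], [19683, −1]] · [[1, 3], [1, 4]] = [[−78729, −236184], [19682, 59045]].

19682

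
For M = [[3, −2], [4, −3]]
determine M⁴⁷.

[[3, −2], [4, −3]]

M² = I (check: tr M = 0 and det M = −1), so M⁴⁷ = M since 47 is odd.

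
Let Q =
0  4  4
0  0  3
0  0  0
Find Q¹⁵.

Q is strictly triangular, hence nilpotent: Q³ = 0, so Q¹⁵ = 0.

[[0, 0, 0], [0, 0, 0], [0, 0, 0]]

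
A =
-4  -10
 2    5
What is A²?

A² = A (a projection; rank 1, trace 1), so A² = A.

[[-4, -10], [2, 5]]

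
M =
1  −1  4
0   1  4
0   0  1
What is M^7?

[[1, −7, −56], [0, 1, 28], [0, 0, 1]]

M = I + N where N = [[0, −1, 4], [0, 0, 4], [0, 0, 0]] is strictly upper-triangular, so N^3 = 0.
(I + N)^7 = I + 7·N + 21·N^2 = [[1, −7, −56], [0, 1, 28], [0, 0, 1]].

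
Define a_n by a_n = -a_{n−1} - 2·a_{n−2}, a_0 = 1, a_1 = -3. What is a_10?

1

With companion matrix Q = [[-1, -2], [1, 0]], [a_n, a_{n−1}]ᵀ = Q·[a_{n−1}, a_{n−2}]ᵀ, so [a_10, a_9]ᵀ = Q⁹·[a_1, a_0]ᵀ.
Q⁹ = [[11, 34], [-17, -6]], giving [a_10, a_9]ᵀ = [[1], [45]].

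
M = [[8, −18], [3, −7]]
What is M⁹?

tr M = 1 and det M = −2, so the characteristic polynomial is λ² − (1)λ + (−2) with roots −1 and 2.
Eigenvectors give P = [[2, −3], [1, −1]] with P⁻¹ = [[−1, 3], [−1, 2]], and M = P·diag(−1, 2)·P⁻¹.
Then M⁹ = P·diag(−1, 512)·P⁻¹ = [[−2, −1536], [−1, −512]] · [[−1, 3], [−1, 2]] = [[1538, −3078], [513, −1027]].

[[1538, −3078], [513, −1027]]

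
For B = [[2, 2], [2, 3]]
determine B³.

[[36, 46], [46, 59]]

B² = [[8, 10], [10, 13]]
B³ = [[36, 46], [46, 59]]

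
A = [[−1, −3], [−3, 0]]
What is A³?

[[−19, −30], [−30, −9]]

A² = [[10, 3], [3, 9]]
A³ = [[−19, −30], [−30, −9]]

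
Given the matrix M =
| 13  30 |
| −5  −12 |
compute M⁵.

tr M = 1 and det M = −6, so the characteristic polynomial is λ² − (1)λ + (−6) with roots −2 and 3.
Eigenvectors give P = [[−2, −3], [1, 1]] with P⁻¹ = [[1, 3], [−1, −2]], and M = P·diag(−2, 3)·P⁻¹.
Then M⁵ = P·diag(−32, 243)·P⁻¹ = [[64, −729], [−32, 243]] · [[1, 3], [−1, −2]] = [[793, 1650], [−275, −582]].

[[793, 1650], [−275, −582]]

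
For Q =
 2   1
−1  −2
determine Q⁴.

Q² = [[3, 0], [0, 3]]
Q³ = [[6, 3], [−3, −6]]
Q⁴ = [[9, 0], [0, 9]]

[[9, 0], [0, 9]]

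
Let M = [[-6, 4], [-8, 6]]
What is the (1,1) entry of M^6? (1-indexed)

tr M = 0 and det M = -4, so the characteristic polynomial is λ² − (0)λ + (-4) with roots 2 and -2.
Eigenvectors give P = [[-1, 1], [-2, 1]] with P⁻¹ = [[1, -1], [2, -1]], and M = P·diag(2, -2)·P⁻¹.
Then M^6 = P·diag(64, 64)·P⁻¹ = [[-64, 64], [-128, 64]] · [[1, -1], [2, -1]] = [[64, 0], [0, 64]].

64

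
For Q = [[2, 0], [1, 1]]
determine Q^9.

tr Q = 3 and det Q = 2, so the characteristic polynomial is λ² − (3)λ + (2) with roots 1 and 2.
Eigenvectors give P = [[0, 1], [−1, 1]] with P⁻¹ = [[1, −1], [1, 0]], and Q = P·diag(1, 2)·P⁻¹.
Then Q^9 = P·diag(1, 512)·P⁻¹ = [[0, 512], [−1, 512]] · [[1, −1], [1, 0]] = [[512, 0], [511, 1]].

[[512, 0], [511, 1]]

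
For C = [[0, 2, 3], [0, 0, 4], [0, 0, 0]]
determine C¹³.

C is strictly triangular, hence nilpotent: C³ = 0, so C¹³ = 0.

[[0, 0, 0], [0, 0, 0], [0, 0, 0]]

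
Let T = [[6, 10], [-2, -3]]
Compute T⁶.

[[316, 630], [-126, -251]]

tr T = 3 and det T = 2, so the characteristic polynomial is λ² − (3)λ + (2) with roots 1 and 2.
Eigenvectors give P = [[-2, 5], [1, -2]] with P⁻¹ = [[2, 5], [1, 2]], and T = P·diag(1, 2)·P⁻¹.
Then T⁶ = P·diag(1, 64)·P⁻¹ = [[-2, 320], [1, -128]] · [[2, 5], [1, 2]] = [[316, 630], [-126, -251]].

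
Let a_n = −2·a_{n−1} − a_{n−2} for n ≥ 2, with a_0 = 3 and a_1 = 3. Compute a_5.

27

With companion matrix B = [[−2, −1], [1, 0]], [a_n, a_{n−1}]ᵀ = B·[a_{n−1}, a_{n−2}]ᵀ, so [a_5, a_4]ᵀ = B⁴·[a_1, a_0]ᵀ.
B⁴ = [[5, 4], [−4, −3]], giving [a_5, a_4]ᵀ = [[27], [−21]].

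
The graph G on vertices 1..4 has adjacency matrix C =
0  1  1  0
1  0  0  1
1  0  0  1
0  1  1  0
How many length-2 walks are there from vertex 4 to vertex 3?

The number of length-2 walks from vertex 4 to vertex 3 is entry (4,3) of C², where C is the adjacency matrix.
C² = [[2, 0, 0, 2], [0, 2, 2, 0], [0, 2, 2, 0], [2, 0, 0, 2]]

0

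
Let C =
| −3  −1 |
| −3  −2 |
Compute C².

[[12, 5], [15, 7]]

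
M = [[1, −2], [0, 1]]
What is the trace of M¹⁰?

2

M = I + N where N = [[0, −2], [0, 0]] is strictly upper-triangular, so N² = 0.
(I + N)¹⁰ = I + 10·N = [[1, −20], [0, 1]].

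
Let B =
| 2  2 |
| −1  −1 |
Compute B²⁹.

B² = B (a projection; rank 1, trace 1), so B²⁹ = B.

[[2, 2], [−1, −1]]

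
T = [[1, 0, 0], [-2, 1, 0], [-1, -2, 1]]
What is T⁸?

[[1, 0, 0], [-16, 1, 0], [104, -16, 1]]

T = I + N where N = [[0, 0, 0], [-2, 0, 0], [-1, -2, 0]] is strictly lower-triangular, so N³ = 0.
(I + N)⁸ = I + 8·N + 28·N² = [[1, 0, 0], [-16, 1, 0], [104, -16, 1]].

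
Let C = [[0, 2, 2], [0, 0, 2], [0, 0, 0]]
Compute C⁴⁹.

C is strictly triangular, hence nilpotent: C³ = 0, so C⁴⁹ = 0.

[[0, 0, 0], [0, 0, 0], [0, 0, 0]]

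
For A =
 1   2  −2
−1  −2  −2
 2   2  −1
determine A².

[[−5, −6, −4], [−3, −2, 8], [−2, −2, −7]]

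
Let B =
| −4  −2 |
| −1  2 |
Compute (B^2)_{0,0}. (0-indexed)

18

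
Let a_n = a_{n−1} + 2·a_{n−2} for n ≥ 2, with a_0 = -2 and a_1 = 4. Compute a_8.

With companion matrix C = [[1, 2], [1, 0]], [a_n, a_{n−1}]ᵀ = C·[a_{n−1}, a_{n−2}]ᵀ, so [a_8, a_7]ᵀ = C^7·[a_1, a_0]ᵀ.
C^7 = [[85, 86], [43, 42]], giving [a_8, a_7]ᵀ = [[168], [88]].

168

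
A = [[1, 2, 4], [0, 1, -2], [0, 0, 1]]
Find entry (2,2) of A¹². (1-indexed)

A = I + N where N = [[0, 2, 4], [0, 0, -2], [0, 0, 0]] is strictly upper-triangular, so N³ = 0.
(I + N)¹² = I + 12·N + 66·N² = [[1, 24, -216], [0, 1, -24], [0, 0, 1]].

1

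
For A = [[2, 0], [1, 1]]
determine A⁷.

tr A = 3 and det A = 2, so the characteristic polynomial is λ² − (3)λ + (2) with roots 1 and 2.
Eigenvectors give P = [[0, 1], [-1, 1]] with P⁻¹ = [[1, -1], [1, 0]], and A = P·diag(1, 2)·P⁻¹.
Then A⁷ = P·diag(1, 128)·P⁻¹ = [[0, 128], [-1, 128]] · [[1, -1], [1, 0]] = [[128, 0], [127, 1]].

[[128, 0], [127, 1]]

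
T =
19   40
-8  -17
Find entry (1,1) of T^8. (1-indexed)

32801

tr T = 2 and det T = -3, so the characteristic polynomial is λ² − (2)λ + (-3) with roots -1 and 3.
Eigenvectors give P = [[-2, 5], [1, -2]] with P⁻¹ = [[2, 5], [1, 2]], and T = P·diag(-1, 3)·P⁻¹.
Then T^8 = P·diag(1, 6561)·P⁻¹ = [[-2, 32805], [1, -13122]] · [[2, 5], [1, 2]] = [[32801, 65600], [-13120, -26239]].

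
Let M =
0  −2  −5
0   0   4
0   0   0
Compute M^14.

M is strictly triangular, hence nilpotent: M^3 = 0, so M^14 = 0.

[[0, 0, 0], [0, 0, 0], [0, 0, 0]]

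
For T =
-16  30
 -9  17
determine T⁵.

[[-166, 330], [-99, 197]]

tr T = 1 and det T = -2, so the characteristic polynomial is λ² − (1)λ + (-2) with roots 2 and -1.
Eigenvectors give P = [[-5, 2], [-3, 1]] with P⁻¹ = [[1, -2], [3, -5]], and T = P·diag(2, -1)·P⁻¹.
Then T⁵ = P·diag(32, -1)·P⁻¹ = [[-160, -2], [-96, -1]] · [[1, -2], [3, -5]] = [[-166, 330], [-99, 197]].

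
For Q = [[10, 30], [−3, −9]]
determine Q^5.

[[10, 30], [−3, −9]]

Q² = Q (a projection; rank 1, trace 1), so Q^5 = Q.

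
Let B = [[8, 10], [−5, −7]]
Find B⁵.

[[518, 550], [−275, −307]]

tr B = 1 and det B = −6, so the characteristic polynomial is λ² − (1)λ + (−6) with roots 3 and −2.
Eigenvectors give P = [[2, −1], [−1, 1]] with P⁻¹ = [[1, 1], [1, 2]], and B = P·diag(3, −2)·P⁻¹.
Then B⁵ = P·diag(243, −32)·P⁻¹ = [[486, 32], [−243, −32]] · [[1, 1], [1, 2]] = [[518, 550], [−275, −307]].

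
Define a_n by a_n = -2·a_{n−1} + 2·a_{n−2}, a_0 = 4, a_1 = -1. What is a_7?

With companion matrix T = [[-2, 2], [1, 0]], [a_n, a_{n−1}]ᵀ = T·[a_{n−1}, a_{n−2}]ᵀ, so [a_7, a_6]ᵀ = T⁶·[a_1, a_0]ᵀ.
T⁶ = [[328, -240], [-120, 88]], giving [a_7, a_6]ᵀ = [[-1288], [472]].

-1288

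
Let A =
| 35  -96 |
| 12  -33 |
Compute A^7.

tr A = 2 and det A = -3, so the characteristic polynomial is λ² − (2)λ + (-3) with roots -1 and 3.
Eigenvectors give P = [[8, -3], [3, -1]] with P⁻¹ = [[-1, 3], [-3, 8]], and A = P·diag(-1, 3)·P⁻¹.
Then A^7 = P·diag(-1, 2187)·P⁻¹ = [[-8, -6561], [-3, -2187]] · [[-1, 3], [-3, 8]] = [[19691, -52512], [6564, -17505]].

[[19691, -52512], [6564, -17505]]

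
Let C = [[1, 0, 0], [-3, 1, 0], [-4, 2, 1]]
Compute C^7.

C = I + N where N = [[0, 0, 0], [-3, 0, 0], [-4, 2, 0]] is strictly lower-triangular, so N^3 = 0.
(I + N)^7 = I + 7·N + 21·N^2 = [[1, 0, 0], [-21, 1, 0], [-154, 14, 1]].

[[1, 0, 0], [-21, 1, 0], [-154, 14, 1]]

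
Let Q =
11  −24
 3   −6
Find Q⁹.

[[173051, −460104], [57513, −152856]]

tr Q = 5 and det Q = 6, so the characteristic polynomial is λ² − (5)λ + (6) with roots 3 and 2.
Eigenvectors give P = [[−3, 8], [−1, 3]] with P⁻¹ = [[−3, 8], [−1, 3]], and Q = P·diag(3, 2)·P⁻¹.
Then Q⁹ = P·diag(19683, 512)·P⁻¹ = [[−59049, 4096], [−19683, 1536]] · [[−3, 8], [−1, 3]] = [[173051, −460104], [57513, −152856]].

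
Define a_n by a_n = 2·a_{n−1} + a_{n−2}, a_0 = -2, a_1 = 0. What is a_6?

-58

With companion matrix B = [[2, 1], [1, 0]], [a_n, a_{n−1}]ᵀ = B·[a_{n−1}, a_{n−2}]ᵀ, so [a_6, a_5]ᵀ = B^5·[a_1, a_0]ᵀ.
B^5 = [[70, 29], [29, 12]], giving [a_6, a_5]ᵀ = [[-58], [-24]].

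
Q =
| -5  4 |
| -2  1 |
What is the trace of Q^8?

tr Q = -4 and det Q = 3, so the characteristic polynomial is λ² − (-4)λ + (3) with roots -3 and -1.
Eigenvectors give P = [[2, 1], [1, 1]] with P⁻¹ = [[1, -1], [-1, 2]], and Q = P·diag(-3, -1)·P⁻¹.
Then Q^8 = P·diag(6561, 1)·P⁻¹ = [[13122, 1], [6561, 1]] · [[1, -1], [-1, 2]] = [[13121, -13120], [6560, -6559]].

6562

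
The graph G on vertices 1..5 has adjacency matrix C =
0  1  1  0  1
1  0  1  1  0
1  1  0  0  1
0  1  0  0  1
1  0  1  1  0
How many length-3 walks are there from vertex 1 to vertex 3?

5

The number of length-3 walks from vertex 1 to vertex 3 is entry (1,3) of C³, where C is the adjacency matrix.
C² = [[3, 1, 2, 2, 1], [1, 3, 1, 0, 3], [2, 1, 3, 2, 1], [2, 0, 2, 2, 0], [1, 3, 1, 0, 3]]
C³ = [[4, 7, 5, 2, 7], [7, 2, 7, 6, 2], [5, 7, 4, 2, 7], [2, 6, 2, 0, 6], [7, 2, 7, 6, 2]]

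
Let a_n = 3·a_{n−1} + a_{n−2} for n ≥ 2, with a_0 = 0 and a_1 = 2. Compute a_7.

With companion matrix A = [[3, 1], [1, 0]], [a_n, a_{n−1}]ᵀ = A·[a_{n−1}, a_{n−2}]ᵀ, so [a_7, a_6]ᵀ = A^6·[a_1, a_0]ᵀ.
A^6 = [[1189, 360], [360, 109]], giving [a_7, a_6]ᵀ = [[2378], [720]].

2378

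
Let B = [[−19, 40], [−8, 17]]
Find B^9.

[[−98419, 196840], [−39368, 78737]]

tr B = −2 and det B = −3, so the characteristic polynomial is λ² − (−2)λ + (−3) with roots −3 and 1.
Eigenvectors give P = [[5, 2], [2, 1]] with P⁻¹ = [[1, −2], [−2, 5]], and B = P·diag(−3, 1)·P⁻¹.
Then B^9 = P·diag(−19683, 1)·P⁻¹ = [[−98415, 2], [−39366, 1]] · [[1, −2], [−2, 5]] = [[−98419, 196840], [−39368, 78737]].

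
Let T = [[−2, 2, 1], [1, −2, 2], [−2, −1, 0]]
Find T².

[[4, −9, 2], [−8, 4, −3], [3, −2, −4]]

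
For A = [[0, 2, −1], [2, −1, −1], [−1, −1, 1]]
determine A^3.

A^2 = [[5, −1, −3], [−1, 6, −2], [−3, −2, 3]]
A^3 = [[1, 14, −7], [14, −6, −7], [−7, −7, 8]]

[[1, 14, −7], [14, −6, −7], [−7, −7, 8]]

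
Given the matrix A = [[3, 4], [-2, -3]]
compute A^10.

[[1, 0], [0, 1]]

A² = I (check: tr A = 0 and det A = -1), so A^10 = I since 10 is even.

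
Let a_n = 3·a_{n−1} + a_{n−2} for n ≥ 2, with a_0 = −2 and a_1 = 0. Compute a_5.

With companion matrix T = [[3, 1], [1, 0]], [a_n, a_{n−1}]ᵀ = T·[a_{n−1}, a_{n−2}]ᵀ, so [a_5, a_4]ᵀ = T⁴·[a_1, a_0]ᵀ.
T⁴ = [[109, 33], [33, 10]], giving [a_5, a_4]ᵀ = [[−66], [−20]].

−66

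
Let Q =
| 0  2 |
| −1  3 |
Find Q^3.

[[−6, 14], [−7, 15]]

tr Q = 3 and det Q = 2, so the characteristic polynomial is λ² − (3)λ + (2) with roots 2 and 1.
Eigenvectors give P = [[−1, 2], [−1, 1]] with P⁻¹ = [[1, −2], [1, −1]], and Q = P·diag(2, 1)·P⁻¹.
Then Q^3 = P·diag(8, 1)·P⁻¹ = [[−8, 2], [−8, 1]] · [[1, −2], [1, −1]] = [[−6, 14], [−7, 15]].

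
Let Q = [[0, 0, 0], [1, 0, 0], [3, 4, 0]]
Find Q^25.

[[0, 0, 0], [0, 0, 0], [0, 0, 0]]

Q is strictly triangular, hence nilpotent: Q^3 = 0, so Q^25 = 0.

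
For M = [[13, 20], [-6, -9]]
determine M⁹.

[[118093, 196820], [-59046, -98409]]

tr M = 4 and det M = 3, so the characteristic polynomial is λ² − (4)λ + (3) with roots 1 and 3.
Eigenvectors give P = [[-5, -2], [3, 1]] with P⁻¹ = [[1, 2], [-3, -5]], and M = P·diag(1, 3)·P⁻¹.
Then M⁹ = P·diag(1, 19683)·P⁻¹ = [[-5, -39366], [3, 19683]] · [[1, 2], [-3, -5]] = [[118093, 196820], [-59046, -98409]].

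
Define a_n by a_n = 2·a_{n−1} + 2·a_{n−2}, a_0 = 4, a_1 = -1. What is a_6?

232

With companion matrix M = [[2, 2], [1, 0]], [a_n, a_{n−1}]ᵀ = M·[a_{n−1}, a_{n−2}]ᵀ, so [a_6, a_5]ᵀ = M^5·[a_1, a_0]ᵀ.
M^5 = [[120, 88], [44, 32]], giving [a_6, a_5]ᵀ = [[232], [84]].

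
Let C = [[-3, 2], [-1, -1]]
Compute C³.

[[-13, 22], [-11, 9]]

C² = [[7, -8], [4, -1]]
C³ = [[-13, 22], [-11, 9]]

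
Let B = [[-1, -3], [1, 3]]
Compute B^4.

B^2 = [[-2, -6], [2, 6]]
B^3 = [[-4, -12], [4, 12]]
B^4 = [[-8, -24], [8, 24]]

[[-8, -24], [8, 24]]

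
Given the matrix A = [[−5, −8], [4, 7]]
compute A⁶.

tr A = 2 and det A = −3, so the characteristic polynomial is λ² − (2)λ + (−3) with roots 3 and −1.
Eigenvectors give P = [[−1, 2], [1, −1]] with P⁻¹ = [[1, 2], [1, 1]], and A = P·diag(3, −1)·P⁻¹.
Then A⁶ = P·diag(729, 1)·P⁻¹ = [[−729, 2], [729, −1]] · [[1, 2], [1, 1]] = [[−727, −1456], [728, 1457]].

[[−727, −1456], [728, 1457]]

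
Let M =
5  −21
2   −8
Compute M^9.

tr M = −3 and det M = 2, so the characteristic polynomial is λ² − (−3)λ + (2) with roots −2 and −1.
Eigenvectors give P = [[3, 7], [1, 2]] with P⁻¹ = [[−2, 7], [1, −3]], and M = P·diag(−2, −1)·P⁻¹.
Then M^9 = P·diag(−512, −1)·P⁻¹ = [[−1536, −7], [−512, −2]] · [[−2, 7], [1, −3]] = [[3065, −10731], [1022, −3578]].

[[3065, −10731], [1022, −3578]]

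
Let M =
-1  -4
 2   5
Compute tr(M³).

28

tr M = 4 and det M = 3, so the characteristic polynomial is λ² − (4)λ + (3) with roots 3 and 1.
Eigenvectors give P = [[-1, 2], [1, -1]] with P⁻¹ = [[1, 2], [1, 1]], and M = P·diag(3, 1)·P⁻¹.
Then M³ = P·diag(27, 1)·P⁻¹ = [[-27, 2], [27, -1]] · [[1, 2], [1, 1]] = [[-25, -52], [26, 53]].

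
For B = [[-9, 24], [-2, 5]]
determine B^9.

tr B = -4 and det B = 3, so the characteristic polynomial is λ² − (-4)λ + (3) with roots -1 and -3.
Eigenvectors give P = [[-3, -4], [-1, -1]] with P⁻¹ = [[1, -4], [-1, 3]], and B = P·diag(-1, -3)·P⁻¹.
Then B^9 = P·diag(-1, -19683)·P⁻¹ = [[3, 78732], [1, 19683]] · [[1, -4], [-1, 3]] = [[-78729, 236184], [-19682, 59045]].

[[-78729, 236184], [-19682, 59045]]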